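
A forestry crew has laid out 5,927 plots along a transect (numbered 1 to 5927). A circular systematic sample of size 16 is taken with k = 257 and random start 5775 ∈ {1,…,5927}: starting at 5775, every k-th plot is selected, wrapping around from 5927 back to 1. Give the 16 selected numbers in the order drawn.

Selection 1: 5775
Selection 2: 5775 + 257 = 6032 → 6032 − 5927 = 105
Selection 3: 105 + 257 = 362
Selection 4: 362 + 257 = 619
Selection 5: 619 + 257 = 876
Selection 6: 876 + 257 = 1133
Selection 7: 1133 + 257 = 1390
Selection 8: 1390 + 257 = 1647
Selection 9: 1647 + 257 = 1904
Selection 10: 1904 + 257 = 2161
Selection 11: 2161 + 257 = 2418
Selection 12: 2418 + 257 = 2675
Selection 13: 2675 + 257 = 2932
Selection 14: 2932 + 257 = 3189
Selection 15: 3189 + 257 = 3446
Selection 16: 3446 + 257 = 3703

5775, 105, 362, 619, 876, 1133, 1390, 1647, 1904, 2161, 2418, 2675, 2932, 3189, 3446, 3703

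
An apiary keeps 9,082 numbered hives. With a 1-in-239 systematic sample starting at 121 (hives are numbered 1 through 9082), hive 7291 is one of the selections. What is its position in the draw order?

k = 239
position = (7291 − 121)/239 + 1 = 7170/239 + 1 = 30 + 1 = 31

31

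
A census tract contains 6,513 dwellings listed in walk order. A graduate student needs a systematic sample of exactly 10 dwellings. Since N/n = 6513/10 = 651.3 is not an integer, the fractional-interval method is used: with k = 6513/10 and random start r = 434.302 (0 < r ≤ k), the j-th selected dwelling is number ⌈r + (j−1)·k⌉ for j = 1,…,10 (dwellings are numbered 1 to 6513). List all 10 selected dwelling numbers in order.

j=1: r + 0k = 434.302 → ⌈·⌉ = 435
j=2: r + 1k = 1085.602 → ⌈·⌉ = 1086
j=3: r + 2k = 1736.902 → ⌈·⌉ = 1737
j=4: r + 3k = 2388.202 → ⌈·⌉ = 2389
j=5: r + 4k = 3039.502 → ⌈·⌉ = 3040
j=6: r + 5k = 3690.802 → ⌈·⌉ = 3691
j=7: r + 6k = 4342.102 → ⌈·⌉ = 4343
j=8: r + 7k = 4993.402 → ⌈·⌉ = 4994
j=9: r + 8k = 5644.702 → ⌈·⌉ = 5645
j=10: r + 9k = 6296.002 → ⌈·⌉ = 6297

435, 1086, 1737, 2389, 3040, 3691, 4343, 4994, 5645, 6297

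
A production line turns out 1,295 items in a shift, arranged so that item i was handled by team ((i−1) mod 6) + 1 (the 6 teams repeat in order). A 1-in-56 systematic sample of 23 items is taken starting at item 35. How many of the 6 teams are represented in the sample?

Consecutive selections differ by k = 56, so their team numbers differ by 56 mod 6 = 2.
gcd(56, 6) = 2, so the sample visits 6/2 = 3 distinct residues mod 6.
Start 35 is team 5; the teams hit are 1, 3, 5.

3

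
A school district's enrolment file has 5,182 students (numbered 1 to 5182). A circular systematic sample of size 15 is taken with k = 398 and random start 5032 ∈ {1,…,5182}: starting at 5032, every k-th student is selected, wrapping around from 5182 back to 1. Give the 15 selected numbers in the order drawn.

Selection 1: 5032
Selection 2: 5032 + 398 = 5430 → 5430 − 5182 = 248
Selection 3: 248 + 398 = 646
Selection 4: 646 + 398 = 1044
Selection 5: 1044 + 398 = 1442
Selection 6: 1442 + 398 = 1840
Selection 7: 1840 + 398 = 2238
Selection 8: 2238 + 398 = 2636
Selection 9: 2636 + 398 = 3034
Selection 10: 3034 + 398 = 3432
Selection 11: 3432 + 398 = 3830
Selection 12: 3830 + 398 = 4228
Selection 13: 4228 + 398 = 4626
Selection 14: 4626 + 398 = 5024
Selection 15: 5024 + 398 = 5422 → 5422 − 5182 = 240

5032, 248, 646, 1044, 1442, 1840, 2238, 2636, 3034, 3432, 3830, 4228, 4626, 5024, 240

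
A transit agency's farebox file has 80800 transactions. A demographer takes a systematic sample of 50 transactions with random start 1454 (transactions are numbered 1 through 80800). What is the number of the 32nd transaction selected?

k = 80800/50 = 1616
32nd selection = r + (32−1)·k = 1454 + 31×1616 = 1454 + 50096 = 51550

51550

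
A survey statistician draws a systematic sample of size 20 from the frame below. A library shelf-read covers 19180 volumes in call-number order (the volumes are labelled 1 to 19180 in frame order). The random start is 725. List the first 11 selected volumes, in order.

725, 1684, 2643, 3602, 4561, 5520, 6479, 7438, 8397, 9356, 10315

k = N/n = 19180/20 = 959
volume 1: 725
volume 2: 725 + 959 = 1684
volume 3: 1684 + 959 = 2643
volume 4: 2643 + 959 = 3602
volume 5: 3602 + 959 = 4561
volume 6: 4561 + 959 = 5520
volume 7: 5520 + 959 = 6479
volume 8: 6479 + 959 = 7438
volume 9: 7438 + 959 = 8397
volume 10: 8397 + 959 = 9356
volume 11: 9356 + 959 = 10315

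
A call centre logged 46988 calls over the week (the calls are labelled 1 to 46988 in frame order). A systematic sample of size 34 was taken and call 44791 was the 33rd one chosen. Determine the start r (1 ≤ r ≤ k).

k = 46988/34 = 1382
r = 44791 − (33−1)×1382 = 44791 − 44224 = 567

567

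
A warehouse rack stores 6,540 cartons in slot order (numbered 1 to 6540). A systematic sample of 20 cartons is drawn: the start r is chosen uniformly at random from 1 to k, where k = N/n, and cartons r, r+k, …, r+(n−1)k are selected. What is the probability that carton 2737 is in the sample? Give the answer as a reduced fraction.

1/327

k = 6540/20 = 327.
Carton 2737 is selected iff r ≡ 2737 (mod 327); exactly one such r in {1,…,327}.
Inclusion probability = 1/327.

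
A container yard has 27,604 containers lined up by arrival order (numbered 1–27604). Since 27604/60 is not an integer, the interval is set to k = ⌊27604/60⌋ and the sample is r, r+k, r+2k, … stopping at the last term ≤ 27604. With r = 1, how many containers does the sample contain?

k = ⌊27604/60⌋ = 460
Achieved size = ⌊(27604 − 1)/460⌋ + 1 = ⌊27603/460⌋ + 1 = 60 + 1 = 61
(last selection: 1 + 60×460 = 27601 ≤ 27604; next would be 28061 > 27604)

61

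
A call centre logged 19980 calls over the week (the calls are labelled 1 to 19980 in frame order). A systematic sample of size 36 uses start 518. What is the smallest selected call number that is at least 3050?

3293

k = 19980/36 = 555
Steps past start: ⌈(3050 − 518)/555⌉ = ⌈2532/555⌉ = 5
Selected call: 518 + 5×555 = 3293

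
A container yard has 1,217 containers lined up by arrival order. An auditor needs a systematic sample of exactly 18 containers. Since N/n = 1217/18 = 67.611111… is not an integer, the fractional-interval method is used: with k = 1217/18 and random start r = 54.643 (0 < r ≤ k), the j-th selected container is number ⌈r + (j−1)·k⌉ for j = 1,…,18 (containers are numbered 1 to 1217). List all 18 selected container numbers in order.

55, 123, 190, 258, 326, 393, 461, 528, 596, 664, 731, 799, 866, 934, 1002, 1069, 1137, 1205

j=1: r + 0k = 54.643 → ⌈·⌉ = 55
j=2: r + 1k = 122.254111… → ⌈·⌉ = 123
j=3: r + 2k = 189.865222… → ⌈·⌉ = 190
j=4: r + 3k = 257.476333… → ⌈·⌉ = 258
j=5: r + 4k = 325.087444… → ⌈·⌉ = 326
j=6: r + 5k = 392.698555… → ⌈·⌉ = 393
j=7: r + 6k = 460.309666… → ⌈·⌉ = 461
j=8: r + 7k = 527.920777… → ⌈·⌉ = 528
j=9: r + 8k = 595.531888… → ⌈·⌉ = 596
j=10: r + 9k = 663.143 → ⌈·⌉ = 664
j=11: r + 10k = 730.754111… → ⌈·⌉ = 731
j=12: r + 11k = 798.365222… → ⌈·⌉ = 799
j=13: r + 12k = 865.976333… → ⌈·⌉ = 866
j=14: r + 13k = 933.587444… → ⌈·⌉ = 934
j=15: r + 14k = 1001.198555… → ⌈·⌉ = 1002
j=16: r + 15k = 1068.809666… → ⌈·⌉ = 1069
j=17: r + 16k = 1136.420777… → ⌈·⌉ = 1137
j=18: r + 17k = 1204.031888… → ⌈·⌉ = 1205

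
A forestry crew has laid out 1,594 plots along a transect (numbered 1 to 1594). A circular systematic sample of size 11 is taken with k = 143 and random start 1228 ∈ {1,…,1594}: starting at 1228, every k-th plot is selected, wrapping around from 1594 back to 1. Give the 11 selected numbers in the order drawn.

1228, 1371, 1514, 63, 206, 349, 492, 635, 778, 921, 1064

Selection 1: 1228
Selection 2: 1228 + 143 = 1371
Selection 3: 1371 + 143 = 1514
Selection 4: 1514 + 143 = 1657 → 1657 − 1594 = 63
Selection 5: 63 + 143 = 206
Selection 6: 206 + 143 = 349
Selection 7: 349 + 143 = 492
Selection 8: 492 + 143 = 635
Selection 9: 635 + 143 = 778
Selection 10: 778 + 143 = 921
Selection 11: 921 + 143 = 1064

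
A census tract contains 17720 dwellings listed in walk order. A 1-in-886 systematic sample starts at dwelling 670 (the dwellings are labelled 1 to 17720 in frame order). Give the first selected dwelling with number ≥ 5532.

k = 886
Steps past start: ⌈(5532 − 670)/886⌉ = ⌈4862/886⌉ = 6
Selected dwelling: 670 + 6×886 = 5986

5986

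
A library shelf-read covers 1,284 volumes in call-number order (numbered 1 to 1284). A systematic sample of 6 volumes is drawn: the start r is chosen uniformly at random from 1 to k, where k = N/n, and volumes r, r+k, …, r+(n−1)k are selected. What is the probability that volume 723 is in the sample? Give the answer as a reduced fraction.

k = 1284/6 = 214.
Volume 723 is selected iff r ≡ 723 (mod 214); exactly one such r in {1,…,214}.
Inclusion probability = 1/214.

1/214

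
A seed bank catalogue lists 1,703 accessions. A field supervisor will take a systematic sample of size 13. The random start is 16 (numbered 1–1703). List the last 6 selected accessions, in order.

933, 1064, 1195, 1326, 1457, 1588

k = N/n = 1703/13 = 131
8th selection = 16 + 7×131 = 933
9th: 933 + 131 = 1064
10th: 1064 + 131 = 1195
11th: 1195 + 131 = 1326
12th: 1326 + 131 = 1457
13th: 1457 + 131 = 1588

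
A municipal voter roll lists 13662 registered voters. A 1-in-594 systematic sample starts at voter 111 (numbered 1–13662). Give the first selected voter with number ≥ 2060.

k = 594
Steps past start: ⌈(2060 − 111)/594⌉ = ⌈1949/594⌉ = 4
Selected voter: 111 + 4×594 = 2487

2487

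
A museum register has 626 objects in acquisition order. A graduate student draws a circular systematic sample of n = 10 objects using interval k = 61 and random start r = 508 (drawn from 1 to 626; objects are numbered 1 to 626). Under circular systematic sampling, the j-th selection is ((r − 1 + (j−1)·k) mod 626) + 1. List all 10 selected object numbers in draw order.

508, 569, 4, 65, 126, 187, 248, 309, 370, 431

Selection 1: 508
Selection 2: 508 + 61 = 569
Selection 3: 569 + 61 = 630 → 630 − 626 = 4
Selection 4: 4 + 61 = 65
Selection 5: 65 + 61 = 126
Selection 6: 126 + 61 = 187
Selection 7: 187 + 61 = 248
Selection 8: 248 + 61 = 309
Selection 9: 309 + 61 = 370
Selection 10: 370 + 61 = 431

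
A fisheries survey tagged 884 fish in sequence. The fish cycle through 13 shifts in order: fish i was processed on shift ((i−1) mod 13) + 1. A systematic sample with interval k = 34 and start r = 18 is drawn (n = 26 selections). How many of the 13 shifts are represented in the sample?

13

Consecutive selections differ by k = 34, so their shift numbers differ by 34 mod 13 = 8.
gcd(34, 13) = 1, so the sample visits 13/1 = 13 distinct residues mod 13.
Start 18 is shift 5; the shifts hit are 1, 2, 3, 4, 5, 6, 7, 8, 9, 10, 11, 12, 13.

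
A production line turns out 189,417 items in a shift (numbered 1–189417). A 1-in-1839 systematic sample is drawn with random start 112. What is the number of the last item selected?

k = 1839
103rd selection = r + (103−1)·k = 112 + 102×1839 = 112 + 187578 = 187690

187690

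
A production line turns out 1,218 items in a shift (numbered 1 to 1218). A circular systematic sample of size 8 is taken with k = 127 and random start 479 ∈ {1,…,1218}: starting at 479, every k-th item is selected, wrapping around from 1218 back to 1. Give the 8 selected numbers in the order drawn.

Selection 1: 479
Selection 2: 479 + 127 = 606
Selection 3: 606 + 127 = 733
Selection 4: 733 + 127 = 860
Selection 5: 860 + 127 = 987
Selection 6: 987 + 127 = 1114
Selection 7: 1114 + 127 = 1241 → 1241 − 1218 = 23
Selection 8: 23 + 127 = 150

479, 606, 733, 860, 987, 1114, 23, 150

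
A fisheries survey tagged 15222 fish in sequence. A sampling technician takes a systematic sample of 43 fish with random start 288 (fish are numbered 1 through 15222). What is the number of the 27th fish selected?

k = 15222/43 = 354
27th selection = r + (27−1)·k = 288 + 26×354 = 288 + 9204 = 9492

9492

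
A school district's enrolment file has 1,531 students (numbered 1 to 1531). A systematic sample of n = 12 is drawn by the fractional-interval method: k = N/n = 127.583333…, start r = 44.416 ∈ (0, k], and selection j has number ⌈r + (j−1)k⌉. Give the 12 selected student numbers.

45, 172, 300, 428, 555, 683, 810, 938, 1066, 1193, 1321, 1448

j=1: r + 0k = 44.416 → ⌈·⌉ = 45
j=2: r + 1k = 171.999333… → ⌈·⌉ = 172
j=3: r + 2k = 299.582666… → ⌈·⌉ = 300
j=4: r + 3k = 427.166 → ⌈·⌉ = 428
j=5: r + 4k = 554.749333… → ⌈·⌉ = 555
j=6: r + 5k = 682.332666… → ⌈·⌉ = 683
j=7: r + 6k = 809.916 → ⌈·⌉ = 810
j=8: r + 7k = 937.499333… → ⌈·⌉ = 938
j=9: r + 8k = 1065.082666… → ⌈·⌉ = 1066
j=10: r + 9k = 1192.666 → ⌈·⌉ = 1193
j=11: r + 10k = 1320.249333… → ⌈·⌉ = 1321
j=12: r + 11k = 1447.832666… → ⌈·⌉ = 1448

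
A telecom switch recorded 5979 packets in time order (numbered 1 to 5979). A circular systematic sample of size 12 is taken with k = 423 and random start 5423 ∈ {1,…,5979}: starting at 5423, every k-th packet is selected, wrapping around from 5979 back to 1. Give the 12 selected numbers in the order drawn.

5423, 5846, 290, 713, 1136, 1559, 1982, 2405, 2828, 3251, 3674, 4097

Selection 1: 5423
Selection 2: 5423 + 423 = 5846
Selection 3: 5846 + 423 = 6269 → 6269 − 5979 = 290
Selection 4: 290 + 423 = 713
Selection 5: 713 + 423 = 1136
Selection 6: 1136 + 423 = 1559
Selection 7: 1559 + 423 = 1982
Selection 8: 1982 + 423 = 2405
Selection 9: 2405 + 423 = 2828
Selection 10: 2828 + 423 = 3251
Selection 11: 3251 + 423 = 3674
Selection 12: 3674 + 423 = 4097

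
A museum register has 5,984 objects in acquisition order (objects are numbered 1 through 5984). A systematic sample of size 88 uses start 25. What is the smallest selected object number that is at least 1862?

1929

k = 5984/88 = 68
Steps past start: ⌈(1862 − 25)/68⌉ = ⌈1837/68⌉ = 28
Selected object: 25 + 28×68 = 1929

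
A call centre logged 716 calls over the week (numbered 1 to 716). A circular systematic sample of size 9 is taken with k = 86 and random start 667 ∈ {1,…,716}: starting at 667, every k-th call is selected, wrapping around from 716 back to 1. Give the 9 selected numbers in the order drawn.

667, 37, 123, 209, 295, 381, 467, 553, 639

Selection 1: 667
Selection 2: 667 + 86 = 753 → 753 − 716 = 37
Selection 3: 37 + 86 = 123
Selection 4: 123 + 86 = 209
Selection 5: 209 + 86 = 295
Selection 6: 295 + 86 = 381
Selection 7: 381 + 86 = 467
Selection 8: 467 + 86 = 553
Selection 9: 553 + 86 = 639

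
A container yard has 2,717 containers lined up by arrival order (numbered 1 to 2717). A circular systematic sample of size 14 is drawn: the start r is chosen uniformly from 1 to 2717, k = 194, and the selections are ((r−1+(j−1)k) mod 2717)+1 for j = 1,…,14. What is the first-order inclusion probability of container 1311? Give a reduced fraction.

14/2717

For each position j, as r ranges over 1…2717 the j-th selection hits every container exactly once, so container 1311 is selected for exactly 14 of the 2717 starts.
Inclusion probability = 14/2717.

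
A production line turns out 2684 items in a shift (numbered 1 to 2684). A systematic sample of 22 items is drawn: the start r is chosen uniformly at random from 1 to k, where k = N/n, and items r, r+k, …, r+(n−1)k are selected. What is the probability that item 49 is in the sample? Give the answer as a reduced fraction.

1/122

k = 2684/22 = 122.
Item 49 is selected iff r ≡ 49 (mod 122); exactly one such r in {1,…,122}.
Inclusion probability = 1/122.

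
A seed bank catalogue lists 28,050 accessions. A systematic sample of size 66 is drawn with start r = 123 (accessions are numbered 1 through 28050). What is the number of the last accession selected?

27748

k = 28050/66 = 425
66th selection = r + (66−1)·k = 123 + 65×425 = 123 + 27625 = 27748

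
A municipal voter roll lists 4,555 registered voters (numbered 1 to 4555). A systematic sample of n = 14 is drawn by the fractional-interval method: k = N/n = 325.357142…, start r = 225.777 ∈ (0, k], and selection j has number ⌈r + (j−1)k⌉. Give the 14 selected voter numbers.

226, 552, 877, 1202, 1528, 1853, 2178, 2504, 2829, 3154, 3480, 3805, 4131, 4456

j=1: r + 0k = 225.777 → ⌈·⌉ = 226
j=2: r + 1k = 551.134142… → ⌈·⌉ = 552
j=3: r + 2k = 876.491285… → ⌈·⌉ = 877
j=4: r + 3k = 1201.848428… → ⌈·⌉ = 1202
j=5: r + 4k = 1527.205571… → ⌈·⌉ = 1528
j=6: r + 5k = 1852.562714… → ⌈·⌉ = 1853
j=7: r + 6k = 2177.919857… → ⌈·⌉ = 2178
j=8: r + 7k = 2503.277 → ⌈·⌉ = 2504
j=9: r + 8k = 2828.634142… → ⌈·⌉ = 2829
j=10: r + 9k = 3153.991285… → ⌈·⌉ = 3154
j=11: r + 10k = 3479.348428… → ⌈·⌉ = 3480
j=12: r + 11k = 3804.705571… → ⌈·⌉ = 3805
j=13: r + 12k = 4130.062714… → ⌈·⌉ = 4131
j=14: r + 13k = 4455.419857… → ⌈·⌉ = 4456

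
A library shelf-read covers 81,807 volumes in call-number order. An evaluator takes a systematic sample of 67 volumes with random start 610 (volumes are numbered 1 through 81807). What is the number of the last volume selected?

81196

k = 81807/67 = 1221
67th selection = r + (67−1)·k = 610 + 66×1221 = 610 + 80586 = 81196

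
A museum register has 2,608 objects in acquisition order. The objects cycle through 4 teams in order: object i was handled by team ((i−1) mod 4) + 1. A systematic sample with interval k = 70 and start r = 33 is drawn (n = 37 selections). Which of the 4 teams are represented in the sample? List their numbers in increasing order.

1, 3

Consecutive selections differ by k = 70, so their team numbers differ by 70 mod 4 = 2.
gcd(70, 4) = 2, so the sample visits 4/2 = 2 distinct residues mod 4.
Start 33 is team 1; the teams hit are 1, 3.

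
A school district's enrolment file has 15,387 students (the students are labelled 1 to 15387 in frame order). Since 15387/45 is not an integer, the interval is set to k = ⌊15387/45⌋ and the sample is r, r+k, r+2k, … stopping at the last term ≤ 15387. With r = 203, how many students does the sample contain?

45

k = ⌊15387/45⌋ = 341
Achieved size = ⌊(15387 − 203)/341⌋ + 1 = ⌊15184/341⌋ + 1 = 44 + 1 = 45
(last selection: 203 + 44×341 = 15207 ≤ 15387; next would be 15548 > 15387)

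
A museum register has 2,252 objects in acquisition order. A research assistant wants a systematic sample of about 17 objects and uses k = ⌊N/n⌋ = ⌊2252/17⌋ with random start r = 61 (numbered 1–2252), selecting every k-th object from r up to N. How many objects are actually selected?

k = ⌊2252/17⌋ = 132
Achieved size = ⌊(2252 − 61)/132⌋ + 1 = ⌊2191/132⌋ + 1 = 16 + 1 = 17
(last selection: 61 + 16×132 = 2173 ≤ 2252; next would be 2305 > 2252)

17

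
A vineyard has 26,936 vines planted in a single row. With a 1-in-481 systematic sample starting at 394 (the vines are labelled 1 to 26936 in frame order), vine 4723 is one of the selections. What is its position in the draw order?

k = 481
position = (4723 − 394)/481 + 1 = 4329/481 + 1 = 9 + 1 = 10

10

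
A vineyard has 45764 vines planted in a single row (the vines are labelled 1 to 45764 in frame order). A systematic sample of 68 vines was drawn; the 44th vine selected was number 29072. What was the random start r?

133

k = 45764/68 = 673
r = 29072 − (44−1)×673 = 29072 − 28939 = 133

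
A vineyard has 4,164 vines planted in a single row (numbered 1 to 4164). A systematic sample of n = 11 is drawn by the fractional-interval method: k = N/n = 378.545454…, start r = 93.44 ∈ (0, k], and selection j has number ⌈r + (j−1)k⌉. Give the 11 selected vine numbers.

j=1: r + 0k = 93.44 → ⌈·⌉ = 94
j=2: r + 1k = 471.985454… → ⌈·⌉ = 472
j=3: r + 2k = 850.530909… → ⌈·⌉ = 851
j=4: r + 3k = 1229.076363… → ⌈·⌉ = 1230
j=5: r + 4k = 1607.621818… → ⌈·⌉ = 1608
j=6: r + 5k = 1986.167272… → ⌈·⌉ = 1987
j=7: r + 6k = 2364.712727… → ⌈·⌉ = 2365
j=8: r + 7k = 2743.258181… → ⌈·⌉ = 2744
j=9: r + 8k = 3121.803636… → ⌈·⌉ = 3122
j=10: r + 9k = 3500.349090… → ⌈·⌉ = 3501
j=11: r + 10k = 3878.894545… → ⌈·⌉ = 3879

94, 472, 851, 1230, 1608, 1987, 2365, 2744, 3122, 3501, 3879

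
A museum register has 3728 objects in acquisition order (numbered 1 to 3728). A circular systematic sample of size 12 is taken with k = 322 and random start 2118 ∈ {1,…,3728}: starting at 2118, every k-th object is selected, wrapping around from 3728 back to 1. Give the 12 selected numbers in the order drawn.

Selection 1: 2118
Selection 2: 2118 + 322 = 2440
Selection 3: 2440 + 322 = 2762
Selection 4: 2762 + 322 = 3084
Selection 5: 3084 + 322 = 3406
Selection 6: 3406 + 322 = 3728
Selection 7: 3728 + 322 = 4050 → 4050 − 3728 = 322
Selection 8: 322 + 322 = 644
Selection 9: 644 + 322 = 966
Selection 10: 966 + 322 = 1288
Selection 11: 1288 + 322 = 1610
Selection 12: 1610 + 322 = 1932

2118, 2440, 2762, 3084, 3406, 3728, 322, 644, 966, 1288, 1610, 1932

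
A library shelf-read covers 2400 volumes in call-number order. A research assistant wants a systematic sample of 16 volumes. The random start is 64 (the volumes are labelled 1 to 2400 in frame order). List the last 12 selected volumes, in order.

k = N/n = 2400/16 = 150
5th selection = 64 + 4×150 = 664
6th: 664 + 150 = 814
7th: 814 + 150 = 964
8th: 964 + 150 = 1114
9th: 1114 + 150 = 1264
10th: 1264 + 150 = 1414
11th: 1414 + 150 = 1564
12th: 1564 + 150 = 1714
13th: 1714 + 150 = 1864
14th: 1864 + 150 = 2014
15th: 2014 + 150 = 2164
16th: 2164 + 150 = 2314

664, 814, 964, 1114, 1264, 1414, 1564, 1714, 1864, 2014, 2164, 2314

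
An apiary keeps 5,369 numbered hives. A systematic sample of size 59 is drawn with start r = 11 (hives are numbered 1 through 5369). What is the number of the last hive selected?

k = 5369/59 = 91
59th selection = r + (59−1)·k = 11 + 58×91 = 11 + 5278 = 5289

5289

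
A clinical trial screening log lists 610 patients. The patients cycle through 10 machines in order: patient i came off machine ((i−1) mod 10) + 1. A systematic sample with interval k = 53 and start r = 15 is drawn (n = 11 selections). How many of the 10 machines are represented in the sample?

10

Consecutive selections differ by k = 53, so their machine numbers differ by 53 mod 10 = 3.
gcd(53, 10) = 1, so the sample visits 10/1 = 10 distinct residues mod 10.
Start 15 is machine 5; the machines hit are 1, 2, 3, 4, 5, 6, 7, 8, 9, 10.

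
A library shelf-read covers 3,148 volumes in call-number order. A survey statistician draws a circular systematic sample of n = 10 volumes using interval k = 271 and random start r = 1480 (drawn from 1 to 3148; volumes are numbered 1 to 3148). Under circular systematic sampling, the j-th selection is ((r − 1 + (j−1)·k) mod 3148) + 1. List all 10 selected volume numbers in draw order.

Selection 1: 1480
Selection 2: 1480 + 271 = 1751
Selection 3: 1751 + 271 = 2022
Selection 4: 2022 + 271 = 2293
Selection 5: 2293 + 271 = 2564
Selection 6: 2564 + 271 = 2835
Selection 7: 2835 + 271 = 3106
Selection 8: 3106 + 271 = 3377 → 3377 − 3148 = 229
Selection 9: 229 + 271 = 500
Selection 10: 500 + 271 = 771

1480, 1751, 2022, 2293, 2564, 2835, 3106, 229, 500, 771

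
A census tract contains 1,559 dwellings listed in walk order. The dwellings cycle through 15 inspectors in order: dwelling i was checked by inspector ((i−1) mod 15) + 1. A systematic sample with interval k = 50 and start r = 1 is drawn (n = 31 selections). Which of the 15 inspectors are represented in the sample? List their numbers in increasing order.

1, 6, 11

Consecutive selections differ by k = 50, so their inspector numbers differ by 50 mod 15 = 5.
gcd(50, 15) = 5, so the sample visits 15/5 = 3 distinct residues mod 15.
Start 1 is inspector 1; the inspectors hit are 1, 6, 11.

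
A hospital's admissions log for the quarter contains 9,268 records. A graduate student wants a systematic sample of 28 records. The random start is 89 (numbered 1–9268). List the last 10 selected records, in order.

6047, 6378, 6709, 7040, 7371, 7702, 8033, 8364, 8695, 9026

k = N/n = 9268/28 = 331
19th selection = 89 + 18×331 = 6047
20th: 6047 + 331 = 6378
21st: 6378 + 331 = 6709
22nd: 6709 + 331 = 7040
23rd: 7040 + 331 = 7371
24th: 7371 + 331 = 7702
25th: 7702 + 331 = 8033
26th: 8033 + 331 = 8364
27th: 8364 + 331 = 8695
28th: 8695 + 331 = 9026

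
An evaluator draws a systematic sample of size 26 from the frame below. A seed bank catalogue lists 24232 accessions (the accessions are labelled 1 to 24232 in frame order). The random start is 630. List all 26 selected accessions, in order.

630, 1562, 2494, 3426, 4358, 5290, 6222, 7154, 8086, 9018, 9950, 10882, 11814, 12746, 13678, 14610, 15542, 16474, 17406, 18338, 19270, 20202, 21134, 22066, 22998, 23930

k = N/n = 24232/26 = 932
accession 1: 630
accession 2: 630 + 932 = 1562
accession 3: 1562 + 932 = 2494
accession 4: 2494 + 932 = 3426
accession 5: 3426 + 932 = 4358
accession 6: 4358 + 932 = 5290
accession 7: 5290 + 932 = 6222
accession 8: 6222 + 932 = 7154
accession 9: 7154 + 932 = 8086
accession 10: 8086 + 932 = 9018
accession 11: 9018 + 932 = 9950
accession 12: 9950 + 932 = 10882
accession 13: 10882 + 932 = 11814
accession 14: 11814 + 932 = 12746
accession 15: 12746 + 932 = 13678
accession 16: 13678 + 932 = 14610
accession 17: 14610 + 932 = 15542
accession 18: 15542 + 932 = 16474
accession 19: 16474 + 932 = 17406
accession 20: 17406 + 932 = 18338
accession 21: 18338 + 932 = 19270
accession 22: 19270 + 932 = 20202
accession 23: 20202 + 932 = 21134
accession 24: 21134 + 932 = 22066
accession 25: 22066 + 932 = 22998
accession 26: 22998 + 932 = 23930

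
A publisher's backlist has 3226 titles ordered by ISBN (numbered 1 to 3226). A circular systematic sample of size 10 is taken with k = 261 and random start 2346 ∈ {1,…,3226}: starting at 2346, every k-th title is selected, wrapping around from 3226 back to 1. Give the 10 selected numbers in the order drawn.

2346, 2607, 2868, 3129, 164, 425, 686, 947, 1208, 1469

Selection 1: 2346
Selection 2: 2346 + 261 = 2607
Selection 3: 2607 + 261 = 2868
Selection 4: 2868 + 261 = 3129
Selection 5: 3129 + 261 = 3390 → 3390 − 3226 = 164
Selection 6: 164 + 261 = 425
Selection 7: 425 + 261 = 686
Selection 8: 686 + 261 = 947
Selection 9: 947 + 261 = 1208
Selection 10: 1208 + 261 = 1469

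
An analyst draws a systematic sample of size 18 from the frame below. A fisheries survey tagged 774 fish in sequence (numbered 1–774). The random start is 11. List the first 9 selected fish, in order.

11, 54, 97, 140, 183, 226, 269, 312, 355

k = N/n = 774/18 = 43
fish 1: 11
fish 2: 11 + 43 = 54
fish 3: 54 + 43 = 97
fish 4: 97 + 43 = 140
fish 5: 140 + 43 = 183
fish 6: 183 + 43 = 226
fish 7: 226 + 43 = 269
fish 8: 269 + 43 = 312
fish 9: 312 + 43 = 355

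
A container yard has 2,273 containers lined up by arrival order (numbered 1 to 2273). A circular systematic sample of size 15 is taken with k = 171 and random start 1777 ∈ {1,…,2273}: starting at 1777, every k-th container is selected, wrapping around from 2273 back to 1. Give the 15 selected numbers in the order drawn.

1777, 1948, 2119, 17, 188, 359, 530, 701, 872, 1043, 1214, 1385, 1556, 1727, 1898

Selection 1: 1777
Selection 2: 1777 + 171 = 1948
Selection 3: 1948 + 171 = 2119
Selection 4: 2119 + 171 = 2290 → 2290 − 2273 = 17
Selection 5: 17 + 171 = 188
Selection 6: 188 + 171 = 359
Selection 7: 359 + 171 = 530
Selection 8: 530 + 171 = 701
Selection 9: 701 + 171 = 872
Selection 10: 872 + 171 = 1043
Selection 11: 1043 + 171 = 1214
Selection 12: 1214 + 171 = 1385
Selection 13: 1385 + 171 = 1556
Selection 14: 1556 + 171 = 1727
Selection 15: 1727 + 171 = 1898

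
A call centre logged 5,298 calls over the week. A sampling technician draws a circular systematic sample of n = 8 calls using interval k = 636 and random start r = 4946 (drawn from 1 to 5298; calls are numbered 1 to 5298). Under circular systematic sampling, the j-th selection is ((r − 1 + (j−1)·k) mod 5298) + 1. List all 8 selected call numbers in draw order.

4946, 284, 920, 1556, 2192, 2828, 3464, 4100

Selection 1: 4946
Selection 2: 4946 + 636 = 5582 → 5582 − 5298 = 284
Selection 3: 284 + 636 = 920
Selection 4: 920 + 636 = 1556
Selection 5: 1556 + 636 = 2192
Selection 6: 2192 + 636 = 2828
Selection 7: 2828 + 636 = 3464
Selection 8: 3464 + 636 = 4100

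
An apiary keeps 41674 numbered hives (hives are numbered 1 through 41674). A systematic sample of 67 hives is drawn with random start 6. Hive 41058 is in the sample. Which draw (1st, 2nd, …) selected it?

k = 41674/67 = 622
position = (41058 − 6)/622 + 1 = 41052/622 + 1 = 66 + 1 = 67

67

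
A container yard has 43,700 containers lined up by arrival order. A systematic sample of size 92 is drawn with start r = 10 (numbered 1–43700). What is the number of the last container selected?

k = 43700/92 = 475
92nd selection = r + (92−1)·k = 10 + 91×475 = 10 + 43225 = 43235

43235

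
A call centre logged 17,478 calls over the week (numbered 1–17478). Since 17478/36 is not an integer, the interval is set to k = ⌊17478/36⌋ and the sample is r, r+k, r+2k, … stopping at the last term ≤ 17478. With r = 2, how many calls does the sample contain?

k = ⌊17478/36⌋ = 485
Achieved size = ⌊(17478 − 2)/485⌋ + 1 = ⌊17476/485⌋ + 1 = 36 + 1 = 37
(last selection: 2 + 36×485 = 17462 ≤ 17478; next would be 17947 > 17478)

37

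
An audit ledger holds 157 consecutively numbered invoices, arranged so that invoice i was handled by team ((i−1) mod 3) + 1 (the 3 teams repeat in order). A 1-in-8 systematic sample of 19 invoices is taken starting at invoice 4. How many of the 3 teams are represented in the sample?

3

Consecutive selections differ by k = 8, so their team numbers differ by 8 mod 3 = 2.
gcd(8, 3) = 1, so the sample visits 3/1 = 3 distinct residues mod 3.
Start 4 is team 1; the teams hit are 1, 2, 3.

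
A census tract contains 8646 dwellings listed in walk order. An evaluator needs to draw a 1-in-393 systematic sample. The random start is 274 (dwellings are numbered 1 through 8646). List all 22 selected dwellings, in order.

274, 667, 1060, 1453, 1846, 2239, 2632, 3025, 3418, 3811, 4204, 4597, 4990, 5383, 5776, 6169, 6562, 6955, 7348, 7741, 8134, 8527

dwelling 1: 274
dwelling 2: 274 + 393 = 667
dwelling 3: 667 + 393 = 1060
dwelling 4: 1060 + 393 = 1453
dwelling 5: 1453 + 393 = 1846
dwelling 6: 1846 + 393 = 2239
dwelling 7: 2239 + 393 = 2632
dwelling 8: 2632 + 393 = 3025
dwelling 9: 3025 + 393 = 3418
dwelling 10: 3418 + 393 = 3811
dwelling 11: 3811 + 393 = 4204
dwelling 12: 4204 + 393 = 4597
dwelling 13: 4597 + 393 = 4990
dwelling 14: 4990 + 393 = 5383
dwelling 15: 5383 + 393 = 5776
dwelling 16: 5776 + 393 = 6169
dwelling 17: 6169 + 393 = 6562
dwelling 18: 6562 + 393 = 6955
dwelling 19: 6955 + 393 = 7348
dwelling 20: 7348 + 393 = 7741
dwelling 21: 7741 + 393 = 8134
dwelling 22: 8134 + 393 = 8527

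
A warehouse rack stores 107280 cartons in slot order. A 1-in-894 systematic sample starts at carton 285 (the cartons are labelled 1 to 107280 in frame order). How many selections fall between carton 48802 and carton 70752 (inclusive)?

24

k = 894
First selection ≥ 48802: 285 + ⌈(48802−285)/894⌉·894 = 285 + 55×894 = 49455
Last selection ≤ 70752: 285 + ⌊(70752−285)/894⌋·894 = 285 + 78×894 = 70017
Count = 78 − 55 + 1 = 24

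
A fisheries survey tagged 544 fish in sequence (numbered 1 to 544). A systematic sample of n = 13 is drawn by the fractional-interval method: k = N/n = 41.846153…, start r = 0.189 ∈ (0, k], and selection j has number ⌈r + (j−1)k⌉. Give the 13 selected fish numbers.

j=1: r + 0k = 0.189 → ⌈·⌉ = 1
j=2: r + 1k = 42.035153… → ⌈·⌉ = 43
j=3: r + 2k = 83.881307… → ⌈·⌉ = 84
j=4: r + 3k = 125.727461… → ⌈·⌉ = 126
j=5: r + 4k = 167.573615… → ⌈·⌉ = 168
j=6: r + 5k = 209.419769… → ⌈·⌉ = 210
j=7: r + 6k = 251.265923… → ⌈·⌉ = 252
j=8: r + 7k = 293.112076… → ⌈·⌉ = 294
j=9: r + 8k = 334.958230… → ⌈·⌉ = 335
j=10: r + 9k = 376.804384… → ⌈·⌉ = 377
j=11: r + 10k = 418.650538… → ⌈·⌉ = 419
j=12: r + 11k = 460.496692… → ⌈·⌉ = 461
j=13: r + 12k = 502.342846… → ⌈·⌉ = 503

1, 43, 84, 126, 168, 210, 252, 294, 335, 377, 419, 461, 503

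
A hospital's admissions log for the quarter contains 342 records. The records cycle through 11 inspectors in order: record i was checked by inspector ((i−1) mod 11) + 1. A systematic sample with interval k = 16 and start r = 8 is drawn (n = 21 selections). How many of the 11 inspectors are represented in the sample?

Consecutive selections differ by k = 16, so their inspector numbers differ by 16 mod 11 = 5.
gcd(16, 11) = 1, so the sample visits 11/1 = 11 distinct residues mod 11.
Start 8 is inspector 8; the inspectors hit are 1, 2, 3, 4, 5, 6, 7, 8, 9, 10, 11.

11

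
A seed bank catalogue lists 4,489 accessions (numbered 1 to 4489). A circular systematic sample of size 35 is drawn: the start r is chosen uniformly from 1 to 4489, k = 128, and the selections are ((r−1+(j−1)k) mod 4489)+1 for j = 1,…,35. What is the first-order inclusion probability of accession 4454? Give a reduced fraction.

For each position j, as r ranges over 1…4489 the j-th selection hits every accession exactly once, so accession 4454 is selected for exactly 35 of the 4489 starts.
Inclusion probability = 35/4489.

35/4489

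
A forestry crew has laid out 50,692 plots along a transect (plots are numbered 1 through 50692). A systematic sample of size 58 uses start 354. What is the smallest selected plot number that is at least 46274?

k = 50692/58 = 874
Steps past start: ⌈(46274 − 354)/874⌉ = ⌈45920/874⌉ = 53
Selected plot: 354 + 53×874 = 46676

46676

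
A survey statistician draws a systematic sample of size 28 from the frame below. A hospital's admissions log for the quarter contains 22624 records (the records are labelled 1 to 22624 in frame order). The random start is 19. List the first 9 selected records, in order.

19, 827, 1635, 2443, 3251, 4059, 4867, 5675, 6483

k = N/n = 22624/28 = 808
record 1: 19
record 2: 19 + 808 = 827
record 3: 827 + 808 = 1635
record 4: 1635 + 808 = 2443
record 5: 2443 + 808 = 3251
record 6: 3251 + 808 = 4059
record 7: 4059 + 808 = 4867
record 8: 4867 + 808 = 5675
record 9: 5675 + 808 = 6483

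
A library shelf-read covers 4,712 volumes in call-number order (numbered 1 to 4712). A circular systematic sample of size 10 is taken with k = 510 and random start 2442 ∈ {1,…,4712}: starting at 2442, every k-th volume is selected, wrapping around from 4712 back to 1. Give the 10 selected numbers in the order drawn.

Selection 1: 2442
Selection 2: 2442 + 510 = 2952
Selection 3: 2952 + 510 = 3462
Selection 4: 3462 + 510 = 3972
Selection 5: 3972 + 510 = 4482
Selection 6: 4482 + 510 = 4992 → 4992 − 4712 = 280
Selection 7: 280 + 510 = 790
Selection 8: 790 + 510 = 1300
Selection 9: 1300 + 510 = 1810
Selection 10: 1810 + 510 = 2320

2442, 2952, 3462, 3972, 4482, 280, 790, 1300, 1810, 2320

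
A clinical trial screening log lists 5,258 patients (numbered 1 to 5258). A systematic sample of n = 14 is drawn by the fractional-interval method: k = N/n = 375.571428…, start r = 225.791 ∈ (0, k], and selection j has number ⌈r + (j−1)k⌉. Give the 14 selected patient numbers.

j=1: r + 0k = 225.791 → ⌈·⌉ = 226
j=2: r + 1k = 601.362428… → ⌈·⌉ = 602
j=3: r + 2k = 976.933857… → ⌈·⌉ = 977
j=4: r + 3k = 1352.505285… → ⌈·⌉ = 1353
j=5: r + 4k = 1728.076714… → ⌈·⌉ = 1729
j=6: r + 5k = 2103.648142… → ⌈·⌉ = 2104
j=7: r + 6k = 2479.219571… → ⌈·⌉ = 2480
j=8: r + 7k = 2854.791 → ⌈·⌉ = 2855
j=9: r + 8k = 3230.362428… → ⌈·⌉ = 3231
j=10: r + 9k = 3605.933857… → ⌈·⌉ = 3606
j=11: r + 10k = 3981.505285… → ⌈·⌉ = 3982
j=12: r + 11k = 4357.076714… → ⌈·⌉ = 4358
j=13: r + 12k = 4732.648142… → ⌈·⌉ = 4733
j=14: r + 13k = 5108.219571… → ⌈·⌉ = 5109

226, 602, 977, 1353, 1729, 2104, 2480, 2855, 3231, 3606, 3982, 4358, 4733, 5109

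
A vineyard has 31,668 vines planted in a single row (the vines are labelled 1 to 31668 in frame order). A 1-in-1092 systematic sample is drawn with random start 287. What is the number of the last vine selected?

k = 1092
29th selection = r + (29−1)·k = 287 + 28×1092 = 287 + 30576 = 30863

30863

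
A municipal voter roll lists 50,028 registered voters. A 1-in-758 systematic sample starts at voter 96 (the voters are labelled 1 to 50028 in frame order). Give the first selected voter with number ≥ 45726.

k = 758
Steps past start: ⌈(45726 − 96)/758⌉ = ⌈45630/758⌉ = 61
Selected voter: 96 + 61×758 = 46334

46334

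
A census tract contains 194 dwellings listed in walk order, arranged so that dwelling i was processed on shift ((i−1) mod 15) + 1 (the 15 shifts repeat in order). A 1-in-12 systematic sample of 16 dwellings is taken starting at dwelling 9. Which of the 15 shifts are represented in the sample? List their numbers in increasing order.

3, 6, 9, 12, 15

Consecutive selections differ by k = 12, so their shift numbers differ by 12 mod 15 = 12.
gcd(12, 15) = 3, so the sample visits 15/3 = 5 distinct residues mod 15.
Start 9 is shift 9; the shifts hit are 3, 6, 9, 12, 15.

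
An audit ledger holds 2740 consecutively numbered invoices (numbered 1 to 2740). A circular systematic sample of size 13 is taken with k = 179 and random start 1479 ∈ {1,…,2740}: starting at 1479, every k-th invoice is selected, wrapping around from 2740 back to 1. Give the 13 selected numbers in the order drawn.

Selection 1: 1479
Selection 2: 1479 + 179 = 1658
Selection 3: 1658 + 179 = 1837
Selection 4: 1837 + 179 = 2016
Selection 5: 2016 + 179 = 2195
Selection 6: 2195 + 179 = 2374
Selection 7: 2374 + 179 = 2553
Selection 8: 2553 + 179 = 2732
Selection 9: 2732 + 179 = 2911 → 2911 − 2740 = 171
Selection 10: 171 + 179 = 350
Selection 11: 350 + 179 = 529
Selection 12: 529 + 179 = 708
Selection 13: 708 + 179 = 887

1479, 1658, 1837, 2016, 2195, 2374, 2553, 2732, 171, 350, 529, 708, 887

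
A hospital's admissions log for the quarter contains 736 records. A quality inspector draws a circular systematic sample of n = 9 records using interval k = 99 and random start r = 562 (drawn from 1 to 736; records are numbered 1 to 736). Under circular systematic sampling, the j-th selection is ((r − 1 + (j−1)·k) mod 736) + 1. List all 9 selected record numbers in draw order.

562, 661, 24, 123, 222, 321, 420, 519, 618

Selection 1: 562
Selection 2: 562 + 99 = 661
Selection 3: 661 + 99 = 760 → 760 − 736 = 24
Selection 4: 24 + 99 = 123
Selection 5: 123 + 99 = 222
Selection 6: 222 + 99 = 321
Selection 7: 321 + 99 = 420
Selection 8: 420 + 99 = 519
Selection 9: 519 + 99 = 618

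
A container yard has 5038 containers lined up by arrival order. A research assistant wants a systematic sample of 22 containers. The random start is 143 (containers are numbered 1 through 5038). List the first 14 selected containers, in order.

143, 372, 601, 830, 1059, 1288, 1517, 1746, 1975, 2204, 2433, 2662, 2891, 3120

k = N/n = 5038/22 = 229
container 1: 143
container 2: 143 + 229 = 372
container 3: 372 + 229 = 601
container 4: 601 + 229 = 830
container 5: 830 + 229 = 1059
container 6: 1059 + 229 = 1288
container 7: 1288 + 229 = 1517
container 8: 1517 + 229 = 1746
container 9: 1746 + 229 = 1975
container 10: 1975 + 229 = 2204
container 11: 2204 + 229 = 2433
container 12: 2433 + 229 = 2662
container 13: 2662 + 229 = 2891
container 14: 2891 + 229 = 3120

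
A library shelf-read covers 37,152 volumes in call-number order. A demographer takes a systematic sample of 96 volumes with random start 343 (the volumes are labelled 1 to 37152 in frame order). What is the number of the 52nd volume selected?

k = 37152/96 = 387
52nd selection = r + (52−1)·k = 343 + 51×387 = 343 + 19737 = 20080

20080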